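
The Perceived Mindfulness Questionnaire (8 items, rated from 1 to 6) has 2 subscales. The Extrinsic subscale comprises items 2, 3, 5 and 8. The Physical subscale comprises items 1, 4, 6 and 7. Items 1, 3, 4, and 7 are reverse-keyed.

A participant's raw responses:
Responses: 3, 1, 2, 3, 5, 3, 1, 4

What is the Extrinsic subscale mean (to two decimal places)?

Extrinsic items: 2, 3, 5, 8.
Of these, item 3 is reverse-keyed; reversed = (1+6) − raw = 7 − raw.
  item 2: 1
  item 3: 7 − 2 = 5
  item 5: 5
  item 8: 4
Sum = 1 + 5 + 5 + 4 = 15
Mean = 15 / 4 = 3.75

3.75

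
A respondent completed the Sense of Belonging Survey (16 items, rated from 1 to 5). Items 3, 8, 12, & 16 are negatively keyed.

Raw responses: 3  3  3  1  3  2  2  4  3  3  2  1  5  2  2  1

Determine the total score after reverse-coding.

46

Reverse-coded items (reverse-coded value = 6 − response):
  item 3: 6 − 3 = 3
  item 8: 6 − 4 = 2
  item 12: 6 − 1 = 5
  item 16: 6 − 1 = 5
Scored responses: 3, 3, 3, 1, 3, 2, 2, 2, 3, 3, 2, 5, 5, 2, 2, 5
Total = 3 + 3 + 3 + 1 + 3 + 2 + 2 + 2 + 3 + 3 + 2 + 5 + 5 + 2 + 2 + 5 = 46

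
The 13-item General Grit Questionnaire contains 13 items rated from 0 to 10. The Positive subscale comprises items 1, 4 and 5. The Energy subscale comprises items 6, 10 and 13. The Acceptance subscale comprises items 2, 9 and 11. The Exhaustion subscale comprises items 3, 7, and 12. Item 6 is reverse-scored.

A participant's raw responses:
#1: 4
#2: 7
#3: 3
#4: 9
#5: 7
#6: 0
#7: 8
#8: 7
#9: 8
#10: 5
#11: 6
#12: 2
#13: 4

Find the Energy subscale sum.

Energy items: 6, 10, 13.
Of these, item 6 is reverse-scored; reverse-coded value = 10 − response.
  item 6: 10 − 0 = 10
  item 10: 5
  item 13: 4
Sum = 10 + 5 + 4 = 19

19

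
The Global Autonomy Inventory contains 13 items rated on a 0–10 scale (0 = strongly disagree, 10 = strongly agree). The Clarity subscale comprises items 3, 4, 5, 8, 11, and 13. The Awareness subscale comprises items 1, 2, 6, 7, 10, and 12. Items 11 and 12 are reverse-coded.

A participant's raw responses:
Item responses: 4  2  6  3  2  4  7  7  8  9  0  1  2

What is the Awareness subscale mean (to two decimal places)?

Awareness items: 1, 2, 6, 7, 10, 12.
Of these, item 12 is reverse-coded; reverse-coded value = 10 − response.
  item 1: 4
  item 2: 2
  item 6: 4
  item 7: 7
  item 10: 9
  item 12: 10 − 1 = 9
Sum = 4 + 2 + 4 + 7 + 9 + 9 = 35
Mean = 35 / 6 = 5.83

5.83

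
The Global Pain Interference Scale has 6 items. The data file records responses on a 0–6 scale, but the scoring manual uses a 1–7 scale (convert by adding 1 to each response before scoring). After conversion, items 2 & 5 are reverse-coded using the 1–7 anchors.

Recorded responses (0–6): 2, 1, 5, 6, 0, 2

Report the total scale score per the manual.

32

Convert to 1–7: 3, 2, 6, 7, 1, 3
Reverse-coded (reverse-coded value = 8 − response):
  item 2: 8 − 2 = 6
  item 5: 8 − 1 = 7
Scored: 3, 6, 6, 7, 7, 3
Total = 32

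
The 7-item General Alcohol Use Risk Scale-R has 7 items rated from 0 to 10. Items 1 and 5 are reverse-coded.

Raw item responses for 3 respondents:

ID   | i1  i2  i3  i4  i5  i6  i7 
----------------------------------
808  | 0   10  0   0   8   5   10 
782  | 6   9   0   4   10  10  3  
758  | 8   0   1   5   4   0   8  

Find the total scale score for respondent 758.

22

Respondent 758 raw: 8, 0, 1, 5, 4, 0, 8.
Reverse-coded (reversed = (0+10) − raw = 10 − raw):
  item 1: 10 − 8 = 2
  item 2: 0
  item 3: 1
  item 4: 5
  item 5: 10 − 4 = 6
  item 6: 0
  item 7: 8
Sum = 2 + 0 + 1 + 5 + 6 + 0 + 8 = 22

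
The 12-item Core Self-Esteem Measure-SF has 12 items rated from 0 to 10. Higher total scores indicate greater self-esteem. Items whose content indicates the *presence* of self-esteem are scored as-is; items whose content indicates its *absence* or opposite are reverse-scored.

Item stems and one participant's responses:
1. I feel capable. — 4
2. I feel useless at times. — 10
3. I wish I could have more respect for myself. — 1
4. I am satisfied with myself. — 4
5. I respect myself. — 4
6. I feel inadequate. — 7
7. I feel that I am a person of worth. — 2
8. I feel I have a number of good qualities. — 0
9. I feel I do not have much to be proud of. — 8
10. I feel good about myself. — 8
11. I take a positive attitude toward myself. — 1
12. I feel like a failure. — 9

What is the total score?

Items 2, 3, 6, 9, 12 describe the absence/opposite of self-esteem → reverse-score.
reverse-coded value = 10 − response.
  item 1: 4
  item 2: 10 − 10 = 0
  item 3: 10 − 1 = 9
  item 4: 4
  item 5: 4
  item 6: 10 − 7 = 3
  item 7: 2
  item 8: 0
  item 9: 10 − 8 = 2
  item 10: 8
  item 11: 1
  item 12: 10 − 9 = 1
Total = 4 + 0 + 9 + 4 + 4 + 3 + 2 + 0 + 2 + 8 + 1 + 1 = 38

38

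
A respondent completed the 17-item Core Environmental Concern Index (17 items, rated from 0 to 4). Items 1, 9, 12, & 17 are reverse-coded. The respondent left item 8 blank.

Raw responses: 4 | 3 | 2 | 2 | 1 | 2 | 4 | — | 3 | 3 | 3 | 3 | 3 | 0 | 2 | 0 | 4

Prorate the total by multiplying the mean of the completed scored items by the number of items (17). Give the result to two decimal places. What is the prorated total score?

Reverse-coded (reversed = (0+4) − raw = 4 − raw):
  item 1: 4 − 4 = 0
  item 9: 4 − 3 = 1
  item 12: 4 − 3 = 1
  item 17: 4 − 4 = 0
Completed scored items (16 of 17): 0, 3, 2, 2, 1, 2, 4, 1, 3, 3, 1, 3, 0, 2, 0, 0; sum = 27.
Person mean = 27 / 16 ≈ 1.6875
Prorated total = (27 / 16) × 17 = 28.69 (to 2 dp)

28.69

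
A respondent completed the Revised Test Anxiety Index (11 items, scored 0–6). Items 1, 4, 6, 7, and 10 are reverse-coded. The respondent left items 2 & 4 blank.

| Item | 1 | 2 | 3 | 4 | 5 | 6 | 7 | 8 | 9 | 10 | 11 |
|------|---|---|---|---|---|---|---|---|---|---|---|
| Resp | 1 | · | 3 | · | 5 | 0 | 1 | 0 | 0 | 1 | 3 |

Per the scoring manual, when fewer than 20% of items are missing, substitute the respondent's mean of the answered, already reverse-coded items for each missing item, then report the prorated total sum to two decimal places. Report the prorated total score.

Reverse-coded (on a 0–6 scale, reversed = 6 − raw):
  item 1: 6 − 1 = 5
  item 6: 6 − 0 = 6
  item 7: 6 − 1 = 5
  item 10: 6 − 1 = 5
Completed scored items (9 of 11): 5, 3, 5, 6, 5, 0, 0, 5, 3; sum = 32.
Person mean = 32 / 9 ≈ 3.5556
Prorated total = (32 / 9) × 11 = 39.11 (to 2 dp)

39.11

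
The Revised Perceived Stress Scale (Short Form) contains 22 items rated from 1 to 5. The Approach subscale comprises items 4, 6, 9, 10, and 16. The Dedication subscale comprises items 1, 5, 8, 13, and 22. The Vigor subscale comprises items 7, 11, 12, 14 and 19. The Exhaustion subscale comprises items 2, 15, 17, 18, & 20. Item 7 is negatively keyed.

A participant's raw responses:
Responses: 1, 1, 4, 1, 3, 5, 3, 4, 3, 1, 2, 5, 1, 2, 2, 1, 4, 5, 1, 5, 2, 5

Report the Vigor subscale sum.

Vigor items: 7, 11, 12, 14, 19.
Of these, item 7 is negatively keyed; reverse-coded value = 6 − response.
  item 7: 6 − 3 = 3
  item 11: 2
  item 12: 5
  item 14: 2
  item 19: 1
Sum = 3 + 2 + 5 + 2 + 1 = 13

13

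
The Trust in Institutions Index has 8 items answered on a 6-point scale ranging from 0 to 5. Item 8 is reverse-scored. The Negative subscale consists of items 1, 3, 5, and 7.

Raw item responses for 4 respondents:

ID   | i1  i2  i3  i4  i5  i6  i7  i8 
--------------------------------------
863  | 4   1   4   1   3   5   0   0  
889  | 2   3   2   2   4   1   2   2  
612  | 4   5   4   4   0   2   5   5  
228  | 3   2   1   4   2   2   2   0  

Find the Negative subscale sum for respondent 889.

Respondent 889 raw: 2, 3, 2, 2, 4, 1, 2, 2.
Negative items: 1, 3, 5, 7.
Reverse-coded (reversed = (0+5) − raw = 5 − raw):
  item 1: 2
  item 3: 2
  item 5: 4
  item 7: 2
Sum = 2 + 2 + 4 + 2 = 10

10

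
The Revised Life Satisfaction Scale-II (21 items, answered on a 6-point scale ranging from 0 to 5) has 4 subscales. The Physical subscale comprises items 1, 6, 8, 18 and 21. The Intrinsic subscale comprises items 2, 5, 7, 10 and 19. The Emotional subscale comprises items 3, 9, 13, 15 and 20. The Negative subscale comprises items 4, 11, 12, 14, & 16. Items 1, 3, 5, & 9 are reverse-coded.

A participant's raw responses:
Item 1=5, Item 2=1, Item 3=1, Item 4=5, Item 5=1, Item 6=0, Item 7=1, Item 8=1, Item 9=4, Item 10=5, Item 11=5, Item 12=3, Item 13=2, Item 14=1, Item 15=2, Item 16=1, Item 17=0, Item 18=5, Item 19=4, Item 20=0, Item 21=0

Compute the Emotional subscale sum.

9

Emotional items: 3, 9, 13, 15, 20.
Of these, items 3 & 9 are reverse-coded; on a 0–5 scale, reversed = 5 − raw.
  item 3: 5 − 1 = 4
  item 9: 5 − 4 = 1
  item 13: 2
  item 15: 2
  item 20: 0
Sum = 4 + 1 + 2 + 2 + 0 = 9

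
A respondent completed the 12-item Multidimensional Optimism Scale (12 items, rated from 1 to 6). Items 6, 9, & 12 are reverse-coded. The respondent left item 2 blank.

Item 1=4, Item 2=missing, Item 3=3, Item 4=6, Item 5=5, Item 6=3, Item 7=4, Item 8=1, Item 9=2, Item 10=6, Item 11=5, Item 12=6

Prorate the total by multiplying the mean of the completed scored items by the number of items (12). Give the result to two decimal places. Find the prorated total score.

48.00

Reverse-coded (on a 1–6 scale, reversed = 7 − raw):
  item 6: 7 − 3 = 4
  item 9: 7 − 2 = 5
  item 12: 7 − 6 = 1
Completed scored items (11 of 12): 4, 3, 6, 5, 4, 4, 1, 5, 6, 5, 1; sum = 44.
Person mean = 44 / 11 ≈ 4.0000
Prorated total = (44 / 11) × 12 = 48.00 (to 2 dp)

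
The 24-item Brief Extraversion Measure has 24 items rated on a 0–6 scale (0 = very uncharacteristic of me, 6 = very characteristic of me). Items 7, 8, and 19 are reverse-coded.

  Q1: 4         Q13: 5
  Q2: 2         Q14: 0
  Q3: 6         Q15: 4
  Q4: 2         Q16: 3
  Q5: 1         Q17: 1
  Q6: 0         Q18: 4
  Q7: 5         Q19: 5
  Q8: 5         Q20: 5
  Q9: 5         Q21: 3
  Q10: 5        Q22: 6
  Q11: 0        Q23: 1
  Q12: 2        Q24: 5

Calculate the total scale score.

67

Reversing items 7, 8, & 19 with 6 − raw:
Total = 4 + 2 + 6 + 2 + 1 + 0 + (6−5) + (6−5) + 5 + 5 + 0 + 2 + 5 + 0 + 4 + 3 + 1 + 4 + (6−5) + 5 + 3 + 6 + 1 + 5
      = 4 + 2 + 6 + 2 + 1 + 0 + 1 + 1 + 5 + 5 + 0 + 2 + 5 + 0 + 4 + 3 + 1 + 4 + 1 + 5 + 3 + 6 + 1 + 5 = 67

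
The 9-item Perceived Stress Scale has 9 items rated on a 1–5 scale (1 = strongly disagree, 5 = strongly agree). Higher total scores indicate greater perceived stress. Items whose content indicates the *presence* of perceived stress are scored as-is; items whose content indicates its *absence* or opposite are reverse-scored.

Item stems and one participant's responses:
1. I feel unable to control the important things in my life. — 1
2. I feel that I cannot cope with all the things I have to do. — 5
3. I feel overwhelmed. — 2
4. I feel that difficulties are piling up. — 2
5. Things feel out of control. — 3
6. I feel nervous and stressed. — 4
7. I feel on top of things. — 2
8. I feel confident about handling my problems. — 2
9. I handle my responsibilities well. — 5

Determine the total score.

Items 7, 8, 9 describe the absence/opposite of perceived stress → reverse-score.
reversed = (1+5) − raw = 6 − raw.
  item 1: 1
  item 2: 5
  item 3: 2
  item 4: 2
  item 5: 3
  item 6: 4
  item 7: 6 − 2 = 4
  item 8: 6 − 2 = 4
  item 9: 6 − 5 = 1
Total = 1 + 5 + 2 + 2 + 3 + 4 + 4 + 4 + 1 = 26

26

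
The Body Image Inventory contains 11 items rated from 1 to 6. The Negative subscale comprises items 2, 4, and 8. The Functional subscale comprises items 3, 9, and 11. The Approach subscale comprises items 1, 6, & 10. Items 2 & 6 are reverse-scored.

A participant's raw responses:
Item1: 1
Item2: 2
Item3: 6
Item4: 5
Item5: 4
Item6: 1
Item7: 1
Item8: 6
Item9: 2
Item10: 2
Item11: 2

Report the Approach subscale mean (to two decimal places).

Approach items: 1, 6, 10.
Of these, item 6 is reverse-scored; reverse-coded value = 7 − response.
  item 1: 1
  item 6: 7 − 1 = 6
  item 10: 2
Sum = 1 + 6 + 2 = 9
Mean = 9 / 3 = 3.00

3.00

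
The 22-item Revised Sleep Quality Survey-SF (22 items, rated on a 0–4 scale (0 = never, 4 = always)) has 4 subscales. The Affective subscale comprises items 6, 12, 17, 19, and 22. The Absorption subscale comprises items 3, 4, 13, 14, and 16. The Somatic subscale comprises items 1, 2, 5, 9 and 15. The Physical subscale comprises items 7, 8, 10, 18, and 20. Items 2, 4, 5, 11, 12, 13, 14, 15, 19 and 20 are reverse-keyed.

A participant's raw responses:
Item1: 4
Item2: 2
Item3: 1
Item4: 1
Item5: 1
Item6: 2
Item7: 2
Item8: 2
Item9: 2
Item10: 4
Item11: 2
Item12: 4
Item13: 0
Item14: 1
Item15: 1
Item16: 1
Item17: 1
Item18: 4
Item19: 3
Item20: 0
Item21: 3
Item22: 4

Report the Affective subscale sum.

Affective items: 6, 12, 17, 19, 22.
Of these, items 12 & 19 are reverse-keyed; reverse-coded value = 4 − response.
  item 6: 2
  item 12: 4 − 4 = 0
  item 17: 1
  item 19: 4 − 3 = 1
  item 22: 4
Sum = 2 + 0 + 1 + 1 + 4 = 8

8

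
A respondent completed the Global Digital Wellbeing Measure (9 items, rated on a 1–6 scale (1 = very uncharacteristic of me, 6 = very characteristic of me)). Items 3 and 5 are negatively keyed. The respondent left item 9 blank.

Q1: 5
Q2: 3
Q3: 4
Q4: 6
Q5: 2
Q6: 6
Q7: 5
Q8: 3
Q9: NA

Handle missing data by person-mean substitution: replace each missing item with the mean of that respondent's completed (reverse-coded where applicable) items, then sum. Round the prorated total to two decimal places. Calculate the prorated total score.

40.50

Reverse-coded (reverse-coded value = 7 − response):
  item 3: 7 − 4 = 3
  item 5: 7 − 2 = 5
Completed scored items (8 of 9): 5, 3, 3, 6, 5, 6, 5, 3; sum = 36.
Person mean = 36 / 8 ≈ 4.5000
Prorated total = (36 / 8) × 9 = 40.50 (to 2 dp)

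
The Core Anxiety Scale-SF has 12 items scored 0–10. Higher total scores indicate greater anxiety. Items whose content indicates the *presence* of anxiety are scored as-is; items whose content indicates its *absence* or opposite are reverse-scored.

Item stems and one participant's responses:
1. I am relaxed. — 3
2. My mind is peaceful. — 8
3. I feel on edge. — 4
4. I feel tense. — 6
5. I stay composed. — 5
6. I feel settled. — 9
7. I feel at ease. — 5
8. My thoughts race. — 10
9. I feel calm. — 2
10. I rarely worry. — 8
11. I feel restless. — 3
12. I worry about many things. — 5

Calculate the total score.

58

Items 1, 2, 5, 6, 7, 9, 10 describe the absence/opposite of anxiety → reverse-score.
reversed = (0+10) − raw = 10 − raw.
  item 1: 10 − 3 = 7
  item 2: 10 − 8 = 2
  item 3: 4
  item 4: 6
  item 5: 10 − 5 = 5
  item 6: 10 − 9 = 1
  item 7: 10 − 5 = 5
  item 8: 10
  item 9: 10 − 2 = 8
  item 10: 10 − 8 = 2
  item 11: 3
  item 12: 5
Total = 7 + 2 + 4 + 6 + 5 + 1 + 5 + 10 + 8 + 2 + 3 + 5 = 58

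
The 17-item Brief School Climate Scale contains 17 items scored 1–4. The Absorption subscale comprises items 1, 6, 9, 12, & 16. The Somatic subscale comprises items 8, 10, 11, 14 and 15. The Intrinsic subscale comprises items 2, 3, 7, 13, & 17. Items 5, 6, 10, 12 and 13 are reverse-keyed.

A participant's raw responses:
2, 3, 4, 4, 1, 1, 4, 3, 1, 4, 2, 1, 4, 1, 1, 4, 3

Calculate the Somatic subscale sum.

8

Somatic items: 8, 10, 11, 14, 15.
Of these, item 10 is reverse-keyed; on a 1–4 scale, reversed = 5 − raw.
  item 8: 3
  item 10: 5 − 4 = 1
  item 11: 2
  item 14: 1
  item 15: 1
Sum = 3 + 1 + 2 + 1 + 1 = 8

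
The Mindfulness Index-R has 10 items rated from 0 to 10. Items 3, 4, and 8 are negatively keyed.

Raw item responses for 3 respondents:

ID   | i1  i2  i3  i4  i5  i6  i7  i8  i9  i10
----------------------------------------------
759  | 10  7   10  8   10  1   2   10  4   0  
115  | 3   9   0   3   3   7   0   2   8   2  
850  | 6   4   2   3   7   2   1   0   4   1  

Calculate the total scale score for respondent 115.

Respondent 115 raw: 3, 9, 0, 3, 3, 7, 0, 2, 8, 2.
Reverse-coded (reverse-coded value = 10 − response):
  item 1: 3
  item 2: 9
  item 3: 10 − 0 = 10
  item 4: 10 − 3 = 7
  item 5: 3
  item 6: 7
  item 7: 0
  item 8: 10 − 2 = 8
  item 9: 8
  item 10: 2
Sum = 3 + 9 + 10 + 7 + 3 + 7 + 0 + 8 + 8 + 2 = 57

57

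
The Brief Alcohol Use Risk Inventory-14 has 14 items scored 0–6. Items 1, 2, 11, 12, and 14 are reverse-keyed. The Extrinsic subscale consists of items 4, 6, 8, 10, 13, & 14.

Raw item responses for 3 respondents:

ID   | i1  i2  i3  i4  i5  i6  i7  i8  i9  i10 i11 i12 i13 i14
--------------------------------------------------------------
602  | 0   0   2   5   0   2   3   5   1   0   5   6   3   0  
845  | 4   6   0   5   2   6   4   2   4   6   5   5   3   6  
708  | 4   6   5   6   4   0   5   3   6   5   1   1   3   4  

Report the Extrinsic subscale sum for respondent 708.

Respondent 708 raw: 4, 6, 5, 6, 4, 0, 5, 3, 6, 5, 1, 1, 3, 4.
Extrinsic items: 4, 6, 8, 10, 13, 14.
Reverse-coded (reverse-coded value = 6 − response):
  item 4: 6
  item 6: 0
  item 8: 3
  item 10: 5
  item 13: 3
  item 14: 6 − 4 = 2
Sum = 6 + 0 + 3 + 5 + 3 + 2 = 19

19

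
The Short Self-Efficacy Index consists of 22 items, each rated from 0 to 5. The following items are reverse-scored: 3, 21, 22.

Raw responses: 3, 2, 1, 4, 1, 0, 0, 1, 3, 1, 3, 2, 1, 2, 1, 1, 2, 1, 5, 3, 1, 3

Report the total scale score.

46

Reversing items 3, 21, and 22 with 5 − raw:
Total = 3 + 2 + (5−1) + 4 + 1 + 0 + 0 + 1 + 3 + 1 + 3 + 2 + 1 + 2 + 1 + 1 + 2 + 1 + 5 + 3 + (5−1) + (5−3)
      = 3 + 2 + 4 + 4 + 1 + 0 + 0 + 1 + 3 + 1 + 3 + 2 + 1 + 2 + 1 + 1 + 2 + 1 + 5 + 3 + 4 + 2 = 46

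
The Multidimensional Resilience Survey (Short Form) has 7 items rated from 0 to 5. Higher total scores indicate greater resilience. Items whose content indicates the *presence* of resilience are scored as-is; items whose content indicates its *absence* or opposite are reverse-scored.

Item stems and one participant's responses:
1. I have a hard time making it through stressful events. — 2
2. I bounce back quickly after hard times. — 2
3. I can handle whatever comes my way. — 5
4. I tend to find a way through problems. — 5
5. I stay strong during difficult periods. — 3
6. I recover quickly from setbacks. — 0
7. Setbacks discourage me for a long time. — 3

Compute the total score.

20

Items 1, 7 describe the absence/opposite of resilience → reverse-score.
reverse-coded value = 5 − response.
  item 1: 5 − 2 = 3
  item 2: 2
  item 3: 5
  item 4: 5
  item 5: 3
  item 6: 0
  item 7: 5 − 3 = 2
Total = 3 + 2 + 5 + 5 + 3 + 0 + 2 = 20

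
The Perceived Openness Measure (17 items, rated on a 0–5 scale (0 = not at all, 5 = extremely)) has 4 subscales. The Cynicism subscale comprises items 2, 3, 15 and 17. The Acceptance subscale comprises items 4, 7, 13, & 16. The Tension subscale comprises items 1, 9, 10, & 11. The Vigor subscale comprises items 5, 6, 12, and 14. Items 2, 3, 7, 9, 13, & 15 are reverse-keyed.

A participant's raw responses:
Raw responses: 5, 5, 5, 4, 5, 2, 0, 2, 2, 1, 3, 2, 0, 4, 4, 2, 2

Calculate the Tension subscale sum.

12

Tension items: 1, 9, 10, 11.
Of these, item 9 is reverse-keyed; reverse-coded value = 5 − response.
  item 1: 5
  item 9: 5 − 2 = 3
  item 10: 1
  item 11: 3
Sum = 5 + 3 + 1 + 3 = 12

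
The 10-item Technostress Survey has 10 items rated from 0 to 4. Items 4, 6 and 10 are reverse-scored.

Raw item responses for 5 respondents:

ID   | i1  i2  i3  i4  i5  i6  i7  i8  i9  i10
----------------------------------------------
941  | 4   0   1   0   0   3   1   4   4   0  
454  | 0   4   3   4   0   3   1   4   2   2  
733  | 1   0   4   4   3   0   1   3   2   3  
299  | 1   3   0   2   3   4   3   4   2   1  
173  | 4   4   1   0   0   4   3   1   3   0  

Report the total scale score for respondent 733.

19

Respondent 733 raw: 1, 0, 4, 4, 3, 0, 1, 3, 2, 3.
Reverse-coded (reverse-coded value = 4 − response):
  item 1: 1
  item 2: 0
  item 3: 4
  item 4: 4 − 4 = 0
  item 5: 3
  item 6: 4 − 0 = 4
  item 7: 1
  item 8: 3
  item 9: 2
  item 10: 4 − 3 = 1
Sum = 1 + 0 + 4 + 0 + 3 + 4 + 1 + 3 + 2 + 1 = 19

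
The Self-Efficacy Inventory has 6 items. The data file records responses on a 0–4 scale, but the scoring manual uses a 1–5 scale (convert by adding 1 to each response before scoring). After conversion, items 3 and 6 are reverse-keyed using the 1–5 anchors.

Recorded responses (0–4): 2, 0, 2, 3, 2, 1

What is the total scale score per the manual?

Convert to 1–5: 3, 1, 3, 4, 3, 2
Reverse-coded (reverse-coded value = 6 − response):
  item 3: 6 − 3 = 3
  item 6: 6 − 2 = 4
Scored: 3, 1, 3, 4, 3, 4
Total = 18

18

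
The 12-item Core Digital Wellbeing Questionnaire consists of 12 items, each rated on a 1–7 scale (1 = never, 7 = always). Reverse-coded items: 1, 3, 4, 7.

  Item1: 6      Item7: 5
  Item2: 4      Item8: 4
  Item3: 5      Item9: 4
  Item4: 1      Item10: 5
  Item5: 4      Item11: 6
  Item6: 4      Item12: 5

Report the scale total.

51

Reverse-coded items (on a 1–7 scale, reversed = 8 − raw):
  item 1: 8 − 6 = 2
  item 3: 8 − 5 = 3
  item 4: 8 − 1 = 7
  item 7: 8 − 5 = 3
After reverse-coding: 2, 4, 3, 7, 4, 4, 3, 4, 4, 5, 6, 5
Total = 2 + 4 + 3 + 7 + 4 + 4 + 3 + 4 + 4 + 5 + 6 + 5 = 51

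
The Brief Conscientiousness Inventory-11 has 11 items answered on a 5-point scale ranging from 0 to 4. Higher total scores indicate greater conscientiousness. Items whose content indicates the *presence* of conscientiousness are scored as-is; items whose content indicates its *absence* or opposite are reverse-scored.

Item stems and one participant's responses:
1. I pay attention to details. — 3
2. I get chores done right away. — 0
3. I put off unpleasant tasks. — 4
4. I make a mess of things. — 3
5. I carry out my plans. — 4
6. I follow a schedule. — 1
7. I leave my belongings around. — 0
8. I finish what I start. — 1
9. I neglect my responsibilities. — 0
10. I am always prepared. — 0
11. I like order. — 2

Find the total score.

Items 3, 4, 7, 9 describe the absence/opposite of conscientiousness → reverse-score.
reversed = (0+4) − raw = 4 − raw.
  item 1: 3
  item 2: 0
  item 3: 4 − 4 = 0
  item 4: 4 − 3 = 1
  item 5: 4
  item 6: 1
  item 7: 4 − 0 = 4
  item 8: 1
  item 9: 4 − 0 = 4
  item 10: 0
  item 11: 2
Total = 3 + 0 + 0 + 1 + 4 + 1 + 4 + 1 + 4 + 0 + 2 = 20

20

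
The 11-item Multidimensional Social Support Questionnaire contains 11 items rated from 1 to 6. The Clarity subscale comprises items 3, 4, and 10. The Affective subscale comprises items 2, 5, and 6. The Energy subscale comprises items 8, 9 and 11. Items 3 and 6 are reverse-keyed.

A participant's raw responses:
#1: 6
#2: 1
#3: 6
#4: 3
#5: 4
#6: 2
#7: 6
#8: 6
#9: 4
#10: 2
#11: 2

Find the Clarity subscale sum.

6

Clarity items: 3, 4, 10.
Of these, item 3 is reverse-keyed; on a 1–6 scale, reversed = 7 − raw.
  item 3: 7 − 6 = 1
  item 4: 3
  item 10: 2
Sum = 1 + 3 + 2 = 6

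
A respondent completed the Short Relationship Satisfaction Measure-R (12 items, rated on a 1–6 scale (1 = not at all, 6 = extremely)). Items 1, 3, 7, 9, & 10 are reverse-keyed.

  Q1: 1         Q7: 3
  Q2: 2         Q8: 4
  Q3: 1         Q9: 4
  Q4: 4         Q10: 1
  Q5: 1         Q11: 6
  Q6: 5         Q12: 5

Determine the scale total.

52

Reversing items 1, 3, 7, 9 and 10 with 7 − raw:
Total = (7−1) + 2 + (7−1) + 4 + 1 + 5 + (7−3) + 4 + (7−4) + (7−1) + 6 + 5
      = 6 + 2 + 6 + 4 + 1 + 5 + 4 + 4 + 3 + 6 + 6 + 5 = 52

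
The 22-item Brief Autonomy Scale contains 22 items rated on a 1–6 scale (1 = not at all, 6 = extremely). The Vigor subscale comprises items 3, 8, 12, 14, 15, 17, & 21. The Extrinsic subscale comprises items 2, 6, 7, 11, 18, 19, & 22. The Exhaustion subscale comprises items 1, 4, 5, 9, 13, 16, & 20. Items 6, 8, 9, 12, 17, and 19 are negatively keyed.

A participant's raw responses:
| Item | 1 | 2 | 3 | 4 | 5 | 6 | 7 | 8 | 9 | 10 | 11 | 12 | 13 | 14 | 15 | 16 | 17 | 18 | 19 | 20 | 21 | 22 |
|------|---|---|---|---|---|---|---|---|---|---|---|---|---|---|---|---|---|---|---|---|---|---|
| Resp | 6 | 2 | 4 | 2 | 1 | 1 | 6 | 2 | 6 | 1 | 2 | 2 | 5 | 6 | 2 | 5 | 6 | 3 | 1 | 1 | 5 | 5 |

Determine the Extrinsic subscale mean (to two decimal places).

4.29

Extrinsic items: 2, 6, 7, 11, 18, 19, 22.
Of these, items 6 and 19 are negatively keyed; reversed = (1+6) − raw = 7 − raw.
  item 2: 2
  item 6: 7 − 1 = 6
  item 7: 6
  item 11: 2
  item 18: 3
  item 19: 7 − 1 = 6
  item 22: 5
Sum = 2 + 6 + 6 + 2 + 3 + 6 + 5 = 30
Mean = 30 / 7 = 4.29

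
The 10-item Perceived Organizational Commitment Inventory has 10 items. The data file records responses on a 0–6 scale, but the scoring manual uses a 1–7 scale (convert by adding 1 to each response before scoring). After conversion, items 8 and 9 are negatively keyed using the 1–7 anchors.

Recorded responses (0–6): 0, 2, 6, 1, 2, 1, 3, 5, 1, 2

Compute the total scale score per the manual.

Convert to 1–7: 1, 3, 7, 2, 3, 2, 4, 6, 2, 3
Reverse-coded (reversed = (1+7) − raw = 8 − raw):
  item 8: 8 − 6 = 2
  item 9: 8 − 2 = 6
Scored: 1, 3, 7, 2, 3, 2, 4, 2, 6, 3
Total = 33

33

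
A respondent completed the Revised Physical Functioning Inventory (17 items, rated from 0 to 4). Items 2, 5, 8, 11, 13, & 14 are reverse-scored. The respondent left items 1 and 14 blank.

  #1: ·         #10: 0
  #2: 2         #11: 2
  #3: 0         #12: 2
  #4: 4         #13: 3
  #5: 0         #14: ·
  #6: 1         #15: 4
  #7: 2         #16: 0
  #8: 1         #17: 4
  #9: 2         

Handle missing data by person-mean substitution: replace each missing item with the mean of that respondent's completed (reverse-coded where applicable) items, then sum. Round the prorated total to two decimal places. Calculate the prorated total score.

Reverse-coded (reverse-coded value = 4 − response):
  item 2: 4 − 2 = 2
  item 5: 4 − 0 = 4
  item 8: 4 − 1 = 3
  item 11: 4 − 2 = 2
  item 13: 4 − 3 = 1
Completed scored items (15 of 17): 2, 0, 4, 4, 1, 2, 3, 2, 0, 2, 2, 1, 4, 0, 4; sum = 31.
Person mean = 31 / 15 ≈ 2.0667
Prorated total = (31 / 15) × 17 = 35.13 (to 2 dp)

35.13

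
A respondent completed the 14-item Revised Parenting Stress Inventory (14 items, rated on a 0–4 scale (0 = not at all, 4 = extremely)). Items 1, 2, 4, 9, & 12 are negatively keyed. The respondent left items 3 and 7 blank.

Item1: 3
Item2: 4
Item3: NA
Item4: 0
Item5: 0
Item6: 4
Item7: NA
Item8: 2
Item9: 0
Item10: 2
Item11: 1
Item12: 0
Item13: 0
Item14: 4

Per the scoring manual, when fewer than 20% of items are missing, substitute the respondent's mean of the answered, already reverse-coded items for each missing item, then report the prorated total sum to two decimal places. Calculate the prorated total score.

Reverse-coded (reversed = (0+4) − raw = 4 − raw):
  item 1: 4 − 3 = 1
  item 2: 4 − 4 = 0
  item 4: 4 − 0 = 4
  item 9: 4 − 0 = 4
  item 12: 4 − 0 = 4
Completed scored items (12 of 14): 1, 0, 4, 0, 4, 2, 4, 2, 1, 4, 0, 4; sum = 26.
Person mean = 26 / 12 ≈ 2.1667
Prorated total = (26 / 12) × 14 = 30.33 (to 2 dp)

30.33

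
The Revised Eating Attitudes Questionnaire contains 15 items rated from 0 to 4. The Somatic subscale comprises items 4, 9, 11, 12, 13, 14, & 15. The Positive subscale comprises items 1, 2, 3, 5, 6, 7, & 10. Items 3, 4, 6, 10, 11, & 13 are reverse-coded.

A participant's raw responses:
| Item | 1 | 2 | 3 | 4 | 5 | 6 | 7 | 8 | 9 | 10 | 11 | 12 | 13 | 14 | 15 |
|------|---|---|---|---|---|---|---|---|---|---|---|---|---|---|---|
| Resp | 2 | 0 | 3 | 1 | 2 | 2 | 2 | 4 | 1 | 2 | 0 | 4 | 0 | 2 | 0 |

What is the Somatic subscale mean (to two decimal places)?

2.57

Somatic items: 4, 9, 11, 12, 13, 14, 15.
Of these, items 4, 11 and 13 are reverse-coded; reversed = (0+4) − raw = 4 − raw.
  item 4: 4 − 1 = 3
  item 9: 1
  item 11: 4 − 0 = 4
  item 12: 4
  item 13: 4 − 0 = 4
  item 14: 2
  item 15: 0
Sum = 3 + 1 + 4 + 4 + 4 + 2 + 0 = 18
Mean = 18 / 7 = 2.57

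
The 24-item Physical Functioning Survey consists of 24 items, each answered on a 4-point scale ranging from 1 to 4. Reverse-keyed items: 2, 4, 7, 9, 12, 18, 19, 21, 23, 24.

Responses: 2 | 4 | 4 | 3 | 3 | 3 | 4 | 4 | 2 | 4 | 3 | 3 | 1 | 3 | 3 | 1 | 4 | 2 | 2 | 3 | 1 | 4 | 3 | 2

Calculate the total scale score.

66

Apply reverse scoring (reversed = (1+4) − raw = 5 − raw):
  item 2: 5 − 4 = 1
  item 4: 5 − 3 = 2
  item 7: 5 − 4 = 1
  item 9: 5 − 2 = 3
  item 12: 5 − 3 = 2
  item 18: 5 − 2 = 3
  item 19: 5 − 2 = 3
  item 21: 5 − 1 = 4
  item 23: 5 − 3 = 2
  item 24: 5 − 2 = 3
Scored responses: 2, 1, 4, 2, 3, 3, 1, 4, 3, 4, 3, 2, 1, 3, 3, 1, 4, 3, 3, 3, 4, 4, 2, 3
Total = 2 + 1 + 4 + 2 + 3 + 3 + 1 + 4 + 3 + 4 + 3 + 2 + 1 + 3 + 3 + 1 + 4 + 3 + 3 + 3 + 4 + 4 + 2 + 3 = 66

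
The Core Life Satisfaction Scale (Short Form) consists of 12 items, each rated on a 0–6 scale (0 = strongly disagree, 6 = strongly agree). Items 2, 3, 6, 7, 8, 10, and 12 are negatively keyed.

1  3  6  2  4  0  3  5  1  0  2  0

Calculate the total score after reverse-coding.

Reverse-coded items (reverse-coded value = 6 − response):
  item 2: 6 − 3 = 3
  item 3: 6 − 6 = 0
  item 6: 6 − 0 = 6
  item 7: 6 − 3 = 3
  item 8: 6 − 5 = 1
  item 10: 6 − 0 = 6
  item 12: 6 − 0 = 6
Scored responses: 1, 3, 0, 2, 4, 6, 3, 1, 1, 6, 2, 6
Total = 1 + 3 + 0 + 2 + 4 + 6 + 3 + 1 + 1 + 6 + 2 + 6 = 35

35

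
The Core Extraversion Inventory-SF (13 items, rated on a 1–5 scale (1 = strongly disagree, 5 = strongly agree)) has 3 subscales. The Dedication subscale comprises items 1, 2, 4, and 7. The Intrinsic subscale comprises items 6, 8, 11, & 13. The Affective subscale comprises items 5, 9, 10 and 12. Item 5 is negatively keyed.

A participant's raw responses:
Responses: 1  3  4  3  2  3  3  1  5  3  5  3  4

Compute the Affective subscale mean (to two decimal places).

Affective items: 5, 9, 10, 12.
Of these, item 5 is negatively keyed; on a 1–5 scale, reversed = 6 − raw.
  item 5: 6 − 2 = 4
  item 9: 5
  item 10: 3
  item 12: 3
Sum = 4 + 5 + 3 + 3 = 15
Mean = 15 / 4 = 3.75

3.75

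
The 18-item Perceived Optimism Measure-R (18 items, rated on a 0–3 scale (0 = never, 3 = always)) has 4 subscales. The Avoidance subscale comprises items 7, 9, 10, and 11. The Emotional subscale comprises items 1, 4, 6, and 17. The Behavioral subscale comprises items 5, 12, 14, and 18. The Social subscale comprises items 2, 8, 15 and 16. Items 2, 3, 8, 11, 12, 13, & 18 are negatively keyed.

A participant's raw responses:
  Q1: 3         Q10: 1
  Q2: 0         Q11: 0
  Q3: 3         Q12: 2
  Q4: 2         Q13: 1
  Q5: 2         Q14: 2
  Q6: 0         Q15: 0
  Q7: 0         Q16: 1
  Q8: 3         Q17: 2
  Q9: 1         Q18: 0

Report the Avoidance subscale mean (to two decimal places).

1.25

Avoidance items: 7, 9, 10, 11.
Of these, item 11 is negatively keyed; reversed = (0+3) − raw = 3 − raw.
  item 7: 0
  item 9: 1
  item 10: 1
  item 11: 3 − 0 = 3
Sum = 0 + 1 + 1 + 3 = 5
Mean = 5 / 4 = 1.25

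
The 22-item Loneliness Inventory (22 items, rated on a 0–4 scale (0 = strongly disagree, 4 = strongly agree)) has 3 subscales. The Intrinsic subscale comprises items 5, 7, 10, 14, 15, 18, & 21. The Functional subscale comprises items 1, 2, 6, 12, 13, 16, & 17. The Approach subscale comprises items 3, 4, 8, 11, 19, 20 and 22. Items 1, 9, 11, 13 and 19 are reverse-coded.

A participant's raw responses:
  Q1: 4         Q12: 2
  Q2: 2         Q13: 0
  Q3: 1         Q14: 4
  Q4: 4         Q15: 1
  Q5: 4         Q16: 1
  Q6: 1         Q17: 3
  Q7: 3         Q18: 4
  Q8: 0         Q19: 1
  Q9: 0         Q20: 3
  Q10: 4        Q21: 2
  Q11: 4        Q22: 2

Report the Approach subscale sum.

13

Approach items: 3, 4, 8, 11, 19, 20, 22.
Of these, items 11 and 19 are reverse-coded; on a 0–4 scale, reversed = 4 − raw.
  item 3: 1
  item 4: 4
  item 8: 0
  item 11: 4 − 4 = 0
  item 19: 4 − 1 = 3
  item 20: 3
  item 22: 2
Sum = 1 + 4 + 0 + 0 + 3 + 3 + 2 = 13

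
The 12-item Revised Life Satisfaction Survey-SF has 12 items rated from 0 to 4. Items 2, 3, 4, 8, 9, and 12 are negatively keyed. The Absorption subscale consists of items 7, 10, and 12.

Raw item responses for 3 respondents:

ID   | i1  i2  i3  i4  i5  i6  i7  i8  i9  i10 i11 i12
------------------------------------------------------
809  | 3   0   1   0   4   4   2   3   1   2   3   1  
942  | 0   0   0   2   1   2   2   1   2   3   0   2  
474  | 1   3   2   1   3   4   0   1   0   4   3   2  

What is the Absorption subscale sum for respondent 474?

6

Respondent 474 raw: 1, 3, 2, 1, 3, 4, 0, 1, 0, 4, 3, 2.
Absorption items: 7, 10, 12.
Reverse-coded (reverse-coded value = 4 − response):
  item 7: 0
  item 10: 4
  item 12: 4 − 2 = 2
Sum = 0 + 4 + 2 = 6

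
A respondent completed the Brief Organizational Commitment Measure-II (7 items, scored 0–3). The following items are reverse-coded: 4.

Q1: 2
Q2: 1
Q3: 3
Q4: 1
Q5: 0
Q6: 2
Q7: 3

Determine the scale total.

Raw sum = 12. Reverse-coded items: 4; their raw sum = 1.
Each reversal replaces raw with 3 − raw, changing the total by 3 − 2·raw per item.
Total = 12 + 1·3 − 2·1 = 12 + 3 − 2 = 13

13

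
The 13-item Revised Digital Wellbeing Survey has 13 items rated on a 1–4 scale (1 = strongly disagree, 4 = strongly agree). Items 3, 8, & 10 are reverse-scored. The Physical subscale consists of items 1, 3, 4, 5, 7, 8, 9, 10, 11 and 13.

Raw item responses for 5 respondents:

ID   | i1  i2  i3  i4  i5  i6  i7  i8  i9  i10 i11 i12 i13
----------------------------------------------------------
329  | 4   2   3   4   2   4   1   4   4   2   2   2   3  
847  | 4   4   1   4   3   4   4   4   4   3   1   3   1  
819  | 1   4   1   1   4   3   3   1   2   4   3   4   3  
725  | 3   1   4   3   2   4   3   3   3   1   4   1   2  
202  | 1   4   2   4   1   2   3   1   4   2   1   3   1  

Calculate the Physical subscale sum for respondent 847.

28

Respondent 847 raw: 4, 4, 1, 4, 3, 4, 4, 4, 4, 3, 1, 3, 1.
Physical items: 1, 3, 4, 5, 7, 8, 9, 10, 11, 13.
Reverse-coded (on a 1–4 scale, reversed = 5 − raw):
  item 1: 4
  item 3: 5 − 1 = 4
  item 4: 4
  item 5: 3
  item 7: 4
  item 8: 5 − 4 = 1
  item 9: 4
  item 10: 5 − 3 = 2
  item 11: 1
  item 13: 1
Sum = 4 + 4 + 4 + 3 + 4 + 1 + 4 + 2 + 1 + 1 = 28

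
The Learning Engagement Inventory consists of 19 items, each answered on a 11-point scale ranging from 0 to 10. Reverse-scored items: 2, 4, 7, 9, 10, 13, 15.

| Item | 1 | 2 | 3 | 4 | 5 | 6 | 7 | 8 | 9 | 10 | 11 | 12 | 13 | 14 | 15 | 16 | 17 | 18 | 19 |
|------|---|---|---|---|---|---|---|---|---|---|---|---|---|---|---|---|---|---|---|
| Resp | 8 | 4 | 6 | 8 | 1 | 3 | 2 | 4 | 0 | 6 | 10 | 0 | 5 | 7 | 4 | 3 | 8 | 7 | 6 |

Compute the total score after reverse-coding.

Raw sum = 92. Reverse-scored items: 2, 4, 7, 9, 10, 13, 15; their raw sum = 29.
Each reversal replaces raw with 10 − raw, changing the total by 10 − 2·raw per item.
Total = 92 + 7·10 − 2·29 = 92 + 70 − 58 = 104

104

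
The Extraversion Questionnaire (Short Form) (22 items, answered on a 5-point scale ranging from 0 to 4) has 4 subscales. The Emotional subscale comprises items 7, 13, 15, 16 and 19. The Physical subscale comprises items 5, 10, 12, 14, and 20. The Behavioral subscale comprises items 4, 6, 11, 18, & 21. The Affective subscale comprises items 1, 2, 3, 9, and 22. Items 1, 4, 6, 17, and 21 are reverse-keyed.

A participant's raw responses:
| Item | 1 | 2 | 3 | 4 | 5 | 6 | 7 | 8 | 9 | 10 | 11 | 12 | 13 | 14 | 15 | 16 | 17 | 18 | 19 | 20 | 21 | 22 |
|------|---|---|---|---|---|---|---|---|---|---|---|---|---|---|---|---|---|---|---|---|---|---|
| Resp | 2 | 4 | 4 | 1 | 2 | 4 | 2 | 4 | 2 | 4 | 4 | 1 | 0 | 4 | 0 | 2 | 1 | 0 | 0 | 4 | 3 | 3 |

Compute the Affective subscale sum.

Affective items: 1, 2, 3, 9, 22.
Of these, item 1 is reverse-keyed; reversed = (0+4) − raw = 4 − raw.
  item 1: 4 − 2 = 2
  item 2: 4
  item 3: 4
  item 9: 2
  item 22: 3
Sum = 2 + 4 + 4 + 2 + 3 = 15

15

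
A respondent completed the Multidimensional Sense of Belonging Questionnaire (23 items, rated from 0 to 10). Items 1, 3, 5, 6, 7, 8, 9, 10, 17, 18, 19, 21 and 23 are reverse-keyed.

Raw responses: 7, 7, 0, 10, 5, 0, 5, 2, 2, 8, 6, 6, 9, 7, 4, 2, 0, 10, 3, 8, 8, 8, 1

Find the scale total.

146

Reverse-keyed items use 10 − raw:
  item 1: 10 − 7 = 3
  item 3: 10 − 0 = 10
  item 5: 10 − 5 = 5
  item 6: 10 − 0 = 10
  item 7: 10 − 5 = 5
  item 8: 10 − 2 = 8
  item 9: 10 − 2 = 8
  item 10: 10 − 8 = 2
  item 17: 10 − 0 = 10
  item 18: 10 − 10 = 0
  item 19: 10 − 3 = 7
  item 21: 10 − 8 = 2
  item 23: 10 − 1 = 9
Scored responses: 3, 7, 10, 10, 5, 10, 5, 8, 8, 2, 6, 6, 9, 7, 4, 2, 10, 0, 7, 8, 2, 8, 9
Total = 3 + 7 + 10 + 10 + 5 + 10 + 5 + 8 + 8 + 2 + 6 + 6 + 9 + 7 + 4 + 2 + 10 + 0 + 7 + 8 + 2 + 8 + 9 = 146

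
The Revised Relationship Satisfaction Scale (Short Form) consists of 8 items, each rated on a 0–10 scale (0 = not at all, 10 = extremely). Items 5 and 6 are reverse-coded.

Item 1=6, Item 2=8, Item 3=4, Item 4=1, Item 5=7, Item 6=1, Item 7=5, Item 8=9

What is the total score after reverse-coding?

Reverse-coded items (reversed = (0+10) − raw = 10 − raw):
  item 5: 10 − 7 = 3
  item 6: 10 − 1 = 9
After reverse-coding: 6, 8, 4, 1, 3, 9, 5, 9
Total = 6 + 8 + 4 + 1 + 3 + 9 + 5 + 9 = 45

45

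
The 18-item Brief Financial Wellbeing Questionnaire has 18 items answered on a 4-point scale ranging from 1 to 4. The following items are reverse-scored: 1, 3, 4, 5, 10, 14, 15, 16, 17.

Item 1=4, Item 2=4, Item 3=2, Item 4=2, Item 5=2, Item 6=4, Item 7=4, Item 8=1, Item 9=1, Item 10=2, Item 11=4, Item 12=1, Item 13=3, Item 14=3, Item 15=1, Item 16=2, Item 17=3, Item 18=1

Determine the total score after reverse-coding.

47

Reverse-scored items use 5 − raw:
  item 1: 5 − 4 = 1
  item 3: 5 − 2 = 3
  item 4: 5 − 2 = 3
  item 5: 5 − 2 = 3
  item 10: 5 − 2 = 3
  item 14: 5 − 3 = 2
  item 15: 5 − 1 = 4
  item 16: 5 − 2 = 3
  item 17: 5 − 3 = 2
After reverse-coding: 1, 4, 3, 3, 3, 4, 4, 1, 1, 3, 4, 1, 3, 2, 4, 3, 2, 1
Total = 1 + 4 + 3 + 3 + 3 + 4 + 4 + 1 + 1 + 3 + 4 + 1 + 3 + 2 + 4 + 3 + 2 + 1 = 47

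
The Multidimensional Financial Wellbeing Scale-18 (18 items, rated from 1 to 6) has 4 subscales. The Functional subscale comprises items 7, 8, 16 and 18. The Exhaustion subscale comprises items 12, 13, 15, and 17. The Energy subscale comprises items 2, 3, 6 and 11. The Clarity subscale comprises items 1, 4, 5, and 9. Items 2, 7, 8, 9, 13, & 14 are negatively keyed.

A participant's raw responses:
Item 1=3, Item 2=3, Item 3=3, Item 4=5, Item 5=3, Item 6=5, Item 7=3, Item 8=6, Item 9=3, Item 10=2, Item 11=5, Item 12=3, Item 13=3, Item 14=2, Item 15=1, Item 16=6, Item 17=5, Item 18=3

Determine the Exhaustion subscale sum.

13

Exhaustion items: 12, 13, 15, 17.
Of these, item 13 is negatively keyed; reversed = (1+6) − raw = 7 − raw.
  item 12: 3
  item 13: 7 − 3 = 4
  item 15: 1
  item 17: 5
Sum = 3 + 4 + 1 + 5 = 13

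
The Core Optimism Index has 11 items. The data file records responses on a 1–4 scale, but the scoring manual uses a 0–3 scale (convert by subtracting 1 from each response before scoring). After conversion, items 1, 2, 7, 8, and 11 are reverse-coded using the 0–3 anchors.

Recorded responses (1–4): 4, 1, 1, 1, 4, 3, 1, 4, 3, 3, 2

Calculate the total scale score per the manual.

17

Convert to 0–3: 3, 0, 0, 0, 3, 2, 0, 3, 2, 2, 1
Reverse-coded (reverse-coded value = 3 − response):
  item 1: 3 − 3 = 0
  item 2: 3 − 0 = 3
  item 7: 3 − 0 = 3
  item 8: 3 − 3 = 0
  item 11: 3 − 1 = 2
Scored: 0, 3, 0, 0, 3, 2, 3, 0, 2, 2, 2
Total = 17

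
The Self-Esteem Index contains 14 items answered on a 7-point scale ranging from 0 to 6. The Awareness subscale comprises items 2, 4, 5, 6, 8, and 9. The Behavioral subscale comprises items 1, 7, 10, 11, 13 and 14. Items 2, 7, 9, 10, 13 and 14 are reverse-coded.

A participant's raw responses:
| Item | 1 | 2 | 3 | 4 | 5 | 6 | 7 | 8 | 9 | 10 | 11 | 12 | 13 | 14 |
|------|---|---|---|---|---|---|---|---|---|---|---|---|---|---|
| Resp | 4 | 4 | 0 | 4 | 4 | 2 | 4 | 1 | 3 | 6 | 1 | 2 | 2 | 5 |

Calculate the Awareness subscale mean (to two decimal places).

Awareness items: 2, 4, 5, 6, 8, 9.
Of these, items 2 & 9 are reverse-coded; reverse-coded value = 6 − response.
  item 2: 6 − 4 = 2
  item 4: 4
  item 5: 4
  item 6: 2
  item 8: 1
  item 9: 6 − 3 = 3
Sum = 2 + 4 + 4 + 2 + 1 + 3 = 16
Mean = 16 / 6 = 2.67

2.67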